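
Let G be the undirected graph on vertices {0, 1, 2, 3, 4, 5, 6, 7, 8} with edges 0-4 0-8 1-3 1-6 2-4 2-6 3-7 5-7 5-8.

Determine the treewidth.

A width-2 tree decomposition is:
Bags: B1 = {5, 7, 8}  B2 = {0, 7, 8}  B3 = {0, 4, 7}  B4 = {2, 4, 7}  B5 = {2, 6, 7}  B6 = {1, 6, 7}  B7 = {1, 3, 7}
Tree: B1–B2, B2–B3, B3–B4, B4–B5, B5–B6, B6–B7
Each bag holds 3 vertices, so the decomposition has width 2, which upper-bounds the treewidth. For the lower bound, G contains the cycle 7–5–8–0–4–2–6–1–3–7, so G is not a forest; only forests have treewidth ≤ 1, hence tw(G) ≥ 2. Therefore the treewidth is 2.

2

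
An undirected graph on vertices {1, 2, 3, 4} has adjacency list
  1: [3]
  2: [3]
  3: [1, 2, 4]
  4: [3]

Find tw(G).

A width-1 tree decomposition is:
Bags: B1 = {1, 3}  B2 = {2, 3}  B3 = {3, 4}
Tree: B1–B2, B1–B3
The largest bag has 2 vertices, giving width 1; this decomposition certifies tw(G) ≤ 1. G has an edge, so its treewidth is at least 1. Hence tw(G) = 1 exactly.

1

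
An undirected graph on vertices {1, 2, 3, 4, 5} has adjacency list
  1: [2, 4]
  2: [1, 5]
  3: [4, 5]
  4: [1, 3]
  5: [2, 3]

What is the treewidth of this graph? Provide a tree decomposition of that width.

Treewidth 2.
Bags: B1 = {2, 3, 5}  B2 = {1, 2, 3}  B3 = {1, 3, 4}
Tree: B1–B2, B2–B3

Every bag has size at most 3, so the width is 3 − 1 = 2 and tw(G) ≤ 2. Since 3–5–2–1–4–3 is a cycle in G, G is not acyclic. Forests are exactly the graphs of treewidth ≤ 1, so tw(G) ≥ 2. Combining the bounds, tw(G) = 2.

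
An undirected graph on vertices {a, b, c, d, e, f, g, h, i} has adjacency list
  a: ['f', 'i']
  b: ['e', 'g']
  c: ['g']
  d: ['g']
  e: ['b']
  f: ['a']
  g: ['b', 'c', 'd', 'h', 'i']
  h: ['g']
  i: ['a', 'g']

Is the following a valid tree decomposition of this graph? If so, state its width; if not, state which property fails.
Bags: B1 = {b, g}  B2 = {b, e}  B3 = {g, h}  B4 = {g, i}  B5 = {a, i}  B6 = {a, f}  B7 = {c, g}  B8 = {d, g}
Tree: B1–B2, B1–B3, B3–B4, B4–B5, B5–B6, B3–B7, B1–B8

Every vertex of G appears in some bag (union = {a, b, c, d, e, f, g, h, i}); every edge is covered by a bag; and for each vertex v the set of bags containing v is connected in the bag tree. The decomposition is therefore valid. The largest bag has 2 vertices, so the width is 1.

Yes; width 1.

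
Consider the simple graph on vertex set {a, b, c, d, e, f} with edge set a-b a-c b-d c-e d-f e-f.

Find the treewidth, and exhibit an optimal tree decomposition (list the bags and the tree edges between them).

Each bag holds 3 vertices, so the decomposition has width 2, which upper-bounds the treewidth. The edges d–b–a–c–e–f–d form a cycle, so G is not a tree and its treewidth is at least 2. Hence tw(G) = 2 exactly.

Treewidth 2.
Bags: B1 = {a, b, d}  B2 = {a, c, d}  B3 = {c, d, e}  B4 = {d, e, f}
Tree: B1–B2, B2–B3, B3–B4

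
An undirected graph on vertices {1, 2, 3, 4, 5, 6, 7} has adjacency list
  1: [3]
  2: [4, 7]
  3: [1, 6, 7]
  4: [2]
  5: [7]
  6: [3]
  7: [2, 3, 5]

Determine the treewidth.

A width-1 tree decomposition is:
Bags: B1 = {3, 7}  B2 = {3, 6}  B3 = {5, 7}  B4 = {2, 7}  B5 = {1, 3}  B6 = {2, 4}
Tree: B1–B2, B1–B3, B1–B4, B1–B5, B4–B6
Each bag holds 2 vertices, so the decomposition has width 1, which upper-bounds the treewidth. G has an edge, so its treewidth is at least 1. Combining the bounds, tw(G) = 1.

1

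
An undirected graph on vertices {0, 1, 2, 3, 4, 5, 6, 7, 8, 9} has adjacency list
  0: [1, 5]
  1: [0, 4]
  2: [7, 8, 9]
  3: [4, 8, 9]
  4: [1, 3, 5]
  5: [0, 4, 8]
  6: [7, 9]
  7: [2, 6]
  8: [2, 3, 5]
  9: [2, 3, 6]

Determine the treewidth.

A width-2 tree decomposition is:
Bags: B1 = {6, 7, 9}  B2 = {2, 7, 9}  B3 = {2, 3, 9}  B4 = {2, 3, 8}  B5 = {3, 4, 8}  B6 = {4, 5, 8}  B7 = {1, 4, 5}  B8 = {0, 1, 5}
Tree: B1–B2, B2–B3, B3–B4, B4–B5, B5–B6, B6–B7, B7–B8
The largest bag has 3 vertices, giving width 2; this decomposition certifies tw(G) ≤ 2. Since 6–7–2–9–6 is a cycle in G, G is not acyclic. Forests are exactly the graphs of treewidth ≤ 1, so tw(G) ≥ 2. Therefore the treewidth is 2.

2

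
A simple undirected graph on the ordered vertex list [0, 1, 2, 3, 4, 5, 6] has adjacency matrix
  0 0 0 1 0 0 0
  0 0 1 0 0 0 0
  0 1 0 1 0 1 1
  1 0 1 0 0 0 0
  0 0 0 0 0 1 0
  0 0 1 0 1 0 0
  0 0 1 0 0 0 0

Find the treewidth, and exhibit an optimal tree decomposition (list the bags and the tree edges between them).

Treewidth 1.
Bags: B1 = {2, 3}  B2 = {1, 2}  B3 = {2, 6}  B4 = {2, 5}  B5 = {4, 5}  B6 = {0, 3}
Tree: B1–B2, B2–B3, B2–B4, B4–B5, B1–B6

The largest bag has 2 vertices, giving width 1; this decomposition certifies tw(G) ≤ 1. Since G has at least one edge (e.g. 3–2), it is not an edgeless graph, so tw(G) ≥ 1. The upper and lower bounds meet at 1, so that is the treewidth.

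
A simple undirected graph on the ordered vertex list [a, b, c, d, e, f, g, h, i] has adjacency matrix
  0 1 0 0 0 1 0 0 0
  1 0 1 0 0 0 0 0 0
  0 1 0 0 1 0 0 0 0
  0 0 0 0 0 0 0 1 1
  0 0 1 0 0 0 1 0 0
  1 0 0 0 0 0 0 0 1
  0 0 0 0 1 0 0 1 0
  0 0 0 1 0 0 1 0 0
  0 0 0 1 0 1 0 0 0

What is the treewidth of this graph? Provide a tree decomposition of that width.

Treewidth 2.
Bags: B1 = {c, e, g}  B2 = {b, c, g}  B3 = {a, b, g}  B4 = {a, f, g}  B5 = {f, g, i}  B6 = {d, g, i}  B7 = {d, g, h}
Tree: B1–B2, B2–B3, B3–B4, B4–B5, B5–B6, B6–B7

The largest bag has 3 vertices, giving width 2; this decomposition certifies tw(G) ≤ 2. The edges g–e–c–b–a–f–i–d–h–g form a cycle, so G is not a tree and its treewidth is at least 2. The upper and lower bounds meet at 2, so that is the treewidth.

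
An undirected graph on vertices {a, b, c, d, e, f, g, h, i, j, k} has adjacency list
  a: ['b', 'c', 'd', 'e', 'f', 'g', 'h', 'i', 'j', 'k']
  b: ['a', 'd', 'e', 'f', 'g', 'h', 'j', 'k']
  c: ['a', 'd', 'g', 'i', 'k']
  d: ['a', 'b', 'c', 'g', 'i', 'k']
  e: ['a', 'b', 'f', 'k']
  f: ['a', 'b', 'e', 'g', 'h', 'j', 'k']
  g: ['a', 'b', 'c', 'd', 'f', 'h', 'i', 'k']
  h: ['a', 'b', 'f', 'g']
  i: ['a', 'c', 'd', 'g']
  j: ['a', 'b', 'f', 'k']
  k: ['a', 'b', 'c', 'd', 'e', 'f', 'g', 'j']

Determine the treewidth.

4

A width-4 tree decomposition is:
Bags: B1 = {a, b, f, g, k}  B2 = {a, b, d, g, k}  B3 = {a, b, f, j, k}  B4 = {a, b, e, f, k}  B5 = {a, c, d, g, k}  B6 = {a, b, f, g, h}  B7 = {a, c, d, g, i}
Tree: B1–B2, B1–B3, B3–B4, B2–B5, B1–B6, B5–B7
Each bag holds 5 vertices, so the decomposition has width 4, which upper-bounds the treewidth. On the other hand G contains the 5-clique {a, c, d, g, k}. A clique must lie in a single bag of any decomposition, so no decomposition can have width below 4. The upper and lower bounds meet at 4, so that is the treewidth.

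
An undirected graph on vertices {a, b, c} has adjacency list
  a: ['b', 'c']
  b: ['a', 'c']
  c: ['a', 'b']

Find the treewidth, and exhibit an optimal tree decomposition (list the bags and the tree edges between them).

A single bag containing all 3 vertices is trivially a valid decomposition of width 2. For the lower bound, the 3 vertices {a, b, c} are pairwise adjacent, and any tree decomposition puts a clique entirely inside one bag — forcing width ≥ 2. Combining the bounds, tw(G) = 2.

Treewidth 2.
Bags: B1 = {a, b, c}
Tree: (single bag)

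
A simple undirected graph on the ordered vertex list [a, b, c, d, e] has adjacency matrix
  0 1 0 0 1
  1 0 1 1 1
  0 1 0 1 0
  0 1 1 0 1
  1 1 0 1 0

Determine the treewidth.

2

A width-2 tree decomposition is:
Bags: B1 = {b, d, e}  B2 = {b, c, d}  B3 = {a, b, e}
Tree: B1–B2, B1–B3
Each bag holds 3 vertices, so the decomposition has width 2, which upper-bounds the treewidth. On the other hand G contains the 3-clique {b, d, e}. A clique must lie in a single bag of any decomposition, so no decomposition can have width below 2. Combining the bounds, tw(G) = 2.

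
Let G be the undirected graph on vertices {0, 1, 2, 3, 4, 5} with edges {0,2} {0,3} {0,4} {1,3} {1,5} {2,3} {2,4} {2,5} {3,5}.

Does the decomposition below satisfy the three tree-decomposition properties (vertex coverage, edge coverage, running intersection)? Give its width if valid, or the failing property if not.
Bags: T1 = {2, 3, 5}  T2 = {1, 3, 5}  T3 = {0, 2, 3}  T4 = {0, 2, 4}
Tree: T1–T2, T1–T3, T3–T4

Every vertex of G appears in some bag (union = {0, 1, 2, 3, 4, 5}); every edge is covered by a bag; and for each vertex v the set of bags containing v is connected in the bag tree. The decomposition is therefore valid. The largest bag has 3 vertices, so the width is 2.

Yes; width 2.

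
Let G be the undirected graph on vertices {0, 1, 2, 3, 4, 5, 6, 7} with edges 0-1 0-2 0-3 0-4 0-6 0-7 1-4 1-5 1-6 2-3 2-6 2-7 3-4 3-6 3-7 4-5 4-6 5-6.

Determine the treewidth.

3

A width-3 tree decomposition is:
Bags: B1 = {0, 2, 3, 7}  B2 = {0, 2, 3, 6}  B3 = {0, 3, 4, 6}  B4 = {0, 1, 4, 6}  B5 = {1, 4, 5, 6}
Tree: B1–B2, B2–B3, B3–B4, B4–B5
Every bag has size at most 4, so the width is 4 − 1 = 3 and tw(G) ≤ 3. Conversely, {0, 1, 4, 6} is a clique of size 4, and the vertices of any clique must share a bag in every tree decomposition; so some bag has ≥ 4 vertices and tw(G) ≥ 3. Combining the bounds, tw(G) = 3.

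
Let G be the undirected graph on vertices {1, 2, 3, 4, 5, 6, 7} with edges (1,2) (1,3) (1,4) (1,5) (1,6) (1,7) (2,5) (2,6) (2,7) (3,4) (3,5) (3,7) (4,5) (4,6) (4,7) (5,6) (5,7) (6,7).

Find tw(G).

4

A width-4 tree decomposition is:
Bags: B1 = {1, 4, 5, 6, 7}  B2 = {1, 2, 5, 6, 7}  B3 = {1, 3, 4, 5, 7}
Tree: B1–B2, B1–B3
Each bag holds 5 vertices, so the decomposition has width 4, which upper-bounds the treewidth. Conversely, {1, 2, 5, 6, 7} is a clique of size 5, and the vertices of any clique must share a bag in every tree decomposition; so some bag has ≥ 5 vertices and tw(G) ≥ 4. Therefore the treewidth is 4.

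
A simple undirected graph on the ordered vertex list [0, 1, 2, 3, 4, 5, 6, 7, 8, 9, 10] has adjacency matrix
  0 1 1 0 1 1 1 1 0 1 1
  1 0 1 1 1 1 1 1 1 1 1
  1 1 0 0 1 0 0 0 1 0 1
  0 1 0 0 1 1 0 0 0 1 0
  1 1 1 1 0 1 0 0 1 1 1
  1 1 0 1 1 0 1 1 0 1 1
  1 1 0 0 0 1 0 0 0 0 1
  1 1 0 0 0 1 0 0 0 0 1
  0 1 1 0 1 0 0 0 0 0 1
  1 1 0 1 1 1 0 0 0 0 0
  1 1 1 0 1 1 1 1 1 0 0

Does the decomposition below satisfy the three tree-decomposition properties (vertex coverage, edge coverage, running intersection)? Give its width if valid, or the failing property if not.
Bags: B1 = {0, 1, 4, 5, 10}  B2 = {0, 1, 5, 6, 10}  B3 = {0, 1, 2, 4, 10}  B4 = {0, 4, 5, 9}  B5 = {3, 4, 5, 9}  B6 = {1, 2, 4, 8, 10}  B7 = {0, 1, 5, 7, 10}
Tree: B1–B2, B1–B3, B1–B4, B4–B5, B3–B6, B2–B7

A tree decomposition must satisfy three properties: every vertex lies in some bag; for every edge, both endpoints lie together in some bag; and for every vertex, the bags containing it form a connected subtree. Here edge (1,9) lies in no bag, so the decomposition is invalid.

No — edge (1,9) lies in no bag.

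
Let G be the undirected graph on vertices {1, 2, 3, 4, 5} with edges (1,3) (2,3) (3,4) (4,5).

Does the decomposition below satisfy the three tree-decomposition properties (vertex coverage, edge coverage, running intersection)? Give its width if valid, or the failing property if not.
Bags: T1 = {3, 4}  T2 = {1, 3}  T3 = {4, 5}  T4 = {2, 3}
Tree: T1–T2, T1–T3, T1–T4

Yes; width 1.

Every vertex of G appears in some bag (union = {1, 2, 3, 4, 5}); every edge is covered by a bag; and for each vertex v the set of bags containing v is connected in the bag tree. The decomposition is therefore valid. The largest bag has 2 vertices, so the width is 1.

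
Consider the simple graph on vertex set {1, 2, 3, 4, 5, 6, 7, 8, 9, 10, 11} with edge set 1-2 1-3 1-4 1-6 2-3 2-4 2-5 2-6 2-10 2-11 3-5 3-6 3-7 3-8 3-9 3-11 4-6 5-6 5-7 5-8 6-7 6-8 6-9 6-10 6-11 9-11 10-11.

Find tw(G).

3

A width-3 tree decomposition is:
Bags: B1 = {3, 5, 6, 7}  B2 = {2, 3, 5, 6}  B3 = {1, 2, 3, 6}  B4 = {3, 5, 6, 8}  B5 = {2, 3, 6, 11}  B6 = {1, 2, 4, 6}  B7 = {2, 6, 10, 11}  B8 = {3, 6, 9, 11}
Tree: B1–B2, B2–B3, B2–B4, B3–B5, B3–B6, B5–B7, B5–B8
The largest bag has 4 vertices, giving width 3; this decomposition certifies tw(G) ≤ 3. On the other hand G contains the 4-clique {2, 6, 10, 11}. A clique must lie in a single bag of any decomposition, so no decomposition can have width below 3. The upper and lower bounds meet at 3, so that is the treewidth.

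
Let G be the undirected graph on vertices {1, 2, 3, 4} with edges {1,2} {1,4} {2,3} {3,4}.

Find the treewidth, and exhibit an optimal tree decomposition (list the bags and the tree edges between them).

Every bag has size at most 3, so the width is 3 − 1 = 2 and tw(G) ≤ 2. Since 4–1–2–3–4 is a cycle in G, G is not acyclic. Forests are exactly the graphs of treewidth ≤ 1, so tw(G) ≥ 2. Combining the bounds, tw(G) = 2.

Treewidth 2.
One optimal decomposition is:
Bags: B1 = {1, 2, 4}  B2 = {2, 3, 4}
Tree: B1–B2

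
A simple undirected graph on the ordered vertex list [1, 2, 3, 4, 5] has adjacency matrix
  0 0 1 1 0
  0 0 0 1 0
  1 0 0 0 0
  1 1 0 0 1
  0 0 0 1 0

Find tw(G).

1

A width-1 tree decomposition is:
Bags: B1 = {1, 4}  B2 = {4, 5}  B3 = {1, 3}  B4 = {2, 4}
Tree: B1–B2, B1–B3, B1–B4
Each bag holds 2 vertices, so the decomposition has width 1, which upper-bounds the treewidth. Since G has at least one edge (e.g. 4–1), it is not an edgeless graph, so tw(G) ≥ 1. Hence tw(G) = 1 exactly.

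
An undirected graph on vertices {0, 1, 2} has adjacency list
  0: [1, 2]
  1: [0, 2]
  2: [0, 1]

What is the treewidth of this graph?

A width-2 tree decomposition is:
Bags: B1 = {0, 1, 2}
Tree: (single bag)
With just one bag of size 3, the width is 3 − 1 = 2, so tw(G) ≤ 2. Conversely, {0, 1, 2} is a clique of size 3, and the vertices of any clique must share a bag in every tree decomposition; so some bag has ≥ 3 vertices and tw(G) ≥ 2. The upper and lower bounds meet at 2, so that is the treewidth.

2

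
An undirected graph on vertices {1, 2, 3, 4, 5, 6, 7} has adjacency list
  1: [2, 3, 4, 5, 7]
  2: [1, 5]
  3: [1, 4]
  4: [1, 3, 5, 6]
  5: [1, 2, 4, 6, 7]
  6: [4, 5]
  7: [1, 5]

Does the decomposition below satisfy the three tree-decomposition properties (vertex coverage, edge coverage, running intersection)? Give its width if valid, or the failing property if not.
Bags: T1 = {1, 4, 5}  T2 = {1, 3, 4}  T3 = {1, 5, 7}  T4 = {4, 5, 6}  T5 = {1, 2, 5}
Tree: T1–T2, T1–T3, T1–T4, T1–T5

Every vertex of G appears in some bag (union = {1, 2, 3, 4, 5, 6, 7}); every edge is covered by a bag; and for each vertex v the set of bags containing v is connected in the bag tree. The decomposition is therefore valid. The largest bag has 3 vertices, so the width is 2.

Yes; width 2.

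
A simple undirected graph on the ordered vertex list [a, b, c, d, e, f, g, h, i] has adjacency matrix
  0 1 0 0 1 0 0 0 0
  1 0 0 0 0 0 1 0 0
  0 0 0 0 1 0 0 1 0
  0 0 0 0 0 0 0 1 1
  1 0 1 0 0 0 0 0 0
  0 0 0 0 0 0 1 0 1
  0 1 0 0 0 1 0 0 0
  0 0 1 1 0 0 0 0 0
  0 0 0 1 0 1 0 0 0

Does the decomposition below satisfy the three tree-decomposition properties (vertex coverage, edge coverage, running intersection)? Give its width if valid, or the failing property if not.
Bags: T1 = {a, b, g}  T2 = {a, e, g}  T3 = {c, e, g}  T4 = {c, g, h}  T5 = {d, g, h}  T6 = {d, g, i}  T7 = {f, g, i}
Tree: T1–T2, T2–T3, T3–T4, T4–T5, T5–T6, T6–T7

Yes; width 2.

Every vertex of G appears in some bag (union = {a, b, c, d, e, f, g, h, i}); every edge is covered by a bag; and for each vertex v the set of bags containing v is connected in the bag tree. The decomposition is therefore valid. The largest bag has 3 vertices, so the width is 2.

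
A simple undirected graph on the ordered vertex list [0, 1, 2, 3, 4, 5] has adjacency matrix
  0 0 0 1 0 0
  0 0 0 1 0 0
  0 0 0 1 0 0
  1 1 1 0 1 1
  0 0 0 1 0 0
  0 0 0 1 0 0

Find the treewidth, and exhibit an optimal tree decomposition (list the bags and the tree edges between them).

The largest bag has 2 vertices, giving width 1; this decomposition certifies tw(G) ≤ 1. Since G has at least one edge (e.g. 3–2), it is not an edgeless graph, so tw(G) ≥ 1. Therefore the treewidth is 1.

Treewidth 1.
Bags: B1 = {2, 3}  B2 = {1, 3}  B3 = {3, 5}  B4 = {0, 3}  B5 = {3, 4}
Tree: B1–B2, B1–B3, B2–B4, B1–B5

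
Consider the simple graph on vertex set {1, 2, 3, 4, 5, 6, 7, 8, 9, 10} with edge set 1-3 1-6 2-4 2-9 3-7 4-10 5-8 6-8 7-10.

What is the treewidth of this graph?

1

A width-1 tree decomposition is:
Bags: B1 = {2, 9}  B2 = {2, 4}  B3 = {4, 10}  B4 = {7, 10}  B5 = {3, 7}  B6 = {1, 3}  B7 = {1, 6}  B8 = {6, 8}  B9 = {5, 8}
Tree: B1–B2, B2–B3, B3–B4, B4–B5, B5–B6, B6–B7, B7–B8, B8–B9
Every bag has size at most 2, so the width is 2 − 1 = 1 and tw(G) ≤ 1. Since G has at least one edge (e.g. 9–2), it is not an edgeless graph, so tw(G) ≥ 1. Therefore the treewidth is 1.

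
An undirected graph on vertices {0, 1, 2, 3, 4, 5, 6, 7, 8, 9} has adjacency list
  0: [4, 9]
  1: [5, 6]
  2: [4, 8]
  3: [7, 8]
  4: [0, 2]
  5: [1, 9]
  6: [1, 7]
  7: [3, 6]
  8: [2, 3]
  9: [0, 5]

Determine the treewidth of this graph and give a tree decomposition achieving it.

The largest bag has 3 vertices, giving width 2; this decomposition certifies tw(G) ≤ 2. For the lower bound, G contains the cycle 4–0–9–5–1–6–7–3–8–2–4, so G is not a forest; only forests have treewidth ≤ 1, hence tw(G) ≥ 2. Combining the bounds, tw(G) = 2.

Treewidth 2.
One optimal decomposition is:
Bags: B1 = {0, 4, 9}  B2 = {4, 5, 9}  B3 = {1, 4, 5}  B4 = {1, 4, 6}  B5 = {4, 6, 7}  B6 = {3, 4, 7}  B7 = {3, 4, 8}  B8 = {2, 4, 8}
Tree: B1–B2, B2–B3, B3–B4, B4–B5, B5–B6, B6–B7, B7–B8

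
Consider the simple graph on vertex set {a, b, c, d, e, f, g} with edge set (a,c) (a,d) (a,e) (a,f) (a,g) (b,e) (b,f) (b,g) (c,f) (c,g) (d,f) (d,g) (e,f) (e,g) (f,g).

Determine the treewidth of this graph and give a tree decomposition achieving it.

Each bag holds 4 vertices, so the decomposition has width 3, which upper-bounds the treewidth. On the other hand G contains the 4-clique {a, d, f, g}. A clique must lie in a single bag of any decomposition, so no decomposition can have width below 3. Hence tw(G) = 3 exactly.

Treewidth 3.
One optimal decomposition is:
Bags: B1 = {a, e, f, g}  B2 = {b, e, f, g}  B3 = {a, d, f, g}  B4 = {a, c, f, g}
Tree: B1–B2, B1–B3, B1–B4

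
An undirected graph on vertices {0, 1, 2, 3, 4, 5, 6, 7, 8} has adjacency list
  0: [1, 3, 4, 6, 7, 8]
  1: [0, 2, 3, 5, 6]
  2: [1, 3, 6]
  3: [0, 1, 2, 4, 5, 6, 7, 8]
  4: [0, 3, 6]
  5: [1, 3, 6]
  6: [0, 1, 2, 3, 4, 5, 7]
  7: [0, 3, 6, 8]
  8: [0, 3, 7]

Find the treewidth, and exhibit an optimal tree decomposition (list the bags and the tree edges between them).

Treewidth 3.
Bags: B1 = {0, 3, 4, 6}  B2 = {0, 1, 3, 6}  B3 = {1, 3, 5, 6}  B4 = {0, 3, 6, 7}  B5 = {1, 2, 3, 6}  B6 = {0, 3, 7, 8}
Tree: B1–B2, B2–B3, B1–B4, B3–B5, B4–B6

The largest bag has 4 vertices, giving width 3; this decomposition certifies tw(G) ≤ 3. On the other hand G contains the 4-clique {0, 3, 7, 8}. A clique must lie in a single bag of any decomposition, so no decomposition can have width below 3. Combining the bounds, tw(G) = 3.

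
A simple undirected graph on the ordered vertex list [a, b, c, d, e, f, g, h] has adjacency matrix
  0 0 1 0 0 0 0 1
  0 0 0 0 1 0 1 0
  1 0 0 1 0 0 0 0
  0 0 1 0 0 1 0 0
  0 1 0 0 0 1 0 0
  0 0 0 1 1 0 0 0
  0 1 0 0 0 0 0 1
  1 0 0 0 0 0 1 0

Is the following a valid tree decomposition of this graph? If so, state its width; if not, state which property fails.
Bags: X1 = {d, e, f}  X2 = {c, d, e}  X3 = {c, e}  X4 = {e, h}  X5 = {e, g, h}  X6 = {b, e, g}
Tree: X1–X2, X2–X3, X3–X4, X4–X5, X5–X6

A tree decomposition must satisfy three properties: every vertex lies in some bag; for every edge, both endpoints lie together in some bag; and for every vertex, the bags containing it form a connected subtree. Here vertex a appears in no bag, so the decomposition is invalid.

No — vertex a appears in no bag.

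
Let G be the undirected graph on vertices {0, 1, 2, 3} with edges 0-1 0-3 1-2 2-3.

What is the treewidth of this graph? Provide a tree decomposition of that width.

Treewidth 2.
One such decomposition:
Bags: B1 = {0, 1, 2}  B2 = {0, 2, 3}
Tree: B1–B2

Each bag holds 3 vertices, so the decomposition has width 2, which upper-bounds the treewidth. Since 2–1–0–3–2 is a cycle in G, G is not acyclic. Forests are exactly the graphs of treewidth ≤ 1, so tw(G) ≥ 2. Combining the bounds, tw(G) = 2.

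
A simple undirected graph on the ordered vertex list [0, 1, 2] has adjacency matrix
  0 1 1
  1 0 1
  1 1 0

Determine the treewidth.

2

A width-2 tree decomposition is:
Bags: B1 = {0, 1, 2}
Tree: (single bag)
A single bag containing all 3 vertices is trivially a valid decomposition of width 2. Conversely, {0, 1, 2} is a clique of size 3, and the vertices of any clique must share a bag in every tree decomposition; so some bag has ≥ 3 vertices and tw(G) ≥ 2. The upper and lower bounds meet at 2, so that is the treewidth.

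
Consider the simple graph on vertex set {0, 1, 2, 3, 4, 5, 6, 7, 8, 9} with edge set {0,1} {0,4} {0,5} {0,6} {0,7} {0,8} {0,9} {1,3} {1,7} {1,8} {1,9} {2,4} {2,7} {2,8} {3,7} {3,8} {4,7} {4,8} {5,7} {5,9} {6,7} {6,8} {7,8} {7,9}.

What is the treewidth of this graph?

A width-3 tree decomposition is:
Bags: B1 = {0, 1, 7, 8}  B2 = {0, 4, 7, 8}  B3 = {1, 3, 7, 8}  B4 = {0, 1, 7, 9}  B5 = {2, 4, 7, 8}  B6 = {0, 5, 7, 9}  B7 = {0, 6, 7, 8}
Tree: B1–B2, B1–B3, B1–B4, B2–B5, B4–B6, B2–B7
Every bag has size at most 4, so the width is 4 − 1 = 3 and tw(G) ≤ 3. For the lower bound, the 4 vertices {0, 1, 7, 8} are pairwise adjacent, and any tree decomposition puts a clique entirely inside one bag — forcing width ≥ 3. Combining the bounds, tw(G) = 3.

3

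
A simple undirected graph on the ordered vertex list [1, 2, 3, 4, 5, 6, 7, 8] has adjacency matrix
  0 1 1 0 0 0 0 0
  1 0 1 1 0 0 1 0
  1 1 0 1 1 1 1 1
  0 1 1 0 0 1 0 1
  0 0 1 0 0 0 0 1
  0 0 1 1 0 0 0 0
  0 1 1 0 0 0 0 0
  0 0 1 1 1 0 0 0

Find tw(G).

2

A width-2 tree decomposition is:
Bags: B1 = {2, 3, 4}  B2 = {3, 4, 8}  B3 = {3, 4, 6}  B4 = {2, 3, 7}  B5 = {1, 2, 3}  B6 = {3, 5, 8}
Tree: B1–B2, B1–B3, B1–B4, B1–B5, B2–B6
Each bag holds 3 vertices, so the decomposition has width 2, which upper-bounds the treewidth. Conversely, {3, 4, 8} is a clique of size 3, and the vertices of any clique must share a bag in every tree decomposition; so some bag has ≥ 3 vertices and tw(G) ≥ 2. Hence tw(G) = 2 exactly.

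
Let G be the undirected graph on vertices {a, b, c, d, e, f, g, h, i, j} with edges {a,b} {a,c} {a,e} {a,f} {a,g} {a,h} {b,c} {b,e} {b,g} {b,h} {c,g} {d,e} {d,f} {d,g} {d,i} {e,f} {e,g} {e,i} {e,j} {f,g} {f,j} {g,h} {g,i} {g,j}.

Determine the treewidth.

3

A width-3 tree decomposition is:
Bags: B1 = {a, b, e, g}  B2 = {a, b, c, g}  B3 = {a, b, g, h}  B4 = {a, e, f, g}  B5 = {e, f, g, j}  B6 = {d, e, f, g}  B7 = {d, e, g, i}
Tree: B1–B2, B1–B3, B1–B4, B4–B5, B5–B6, B6–B7
The largest bag has 4 vertices, giving width 3; this decomposition certifies tw(G) ≤ 3. For the lower bound, the 4 vertices {d, e, f, g} are pairwise adjacent, and any tree decomposition puts a clique entirely inside one bag — forcing width ≥ 3. The upper and lower bounds meet at 3, so that is the treewidth.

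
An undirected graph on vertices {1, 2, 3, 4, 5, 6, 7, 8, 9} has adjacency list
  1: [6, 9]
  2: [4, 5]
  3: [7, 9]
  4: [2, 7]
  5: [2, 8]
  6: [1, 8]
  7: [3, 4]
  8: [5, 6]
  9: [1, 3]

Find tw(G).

A width-2 tree decomposition is:
Bags: B1 = {2, 4, 7}  B2 = {2, 3, 7}  B3 = {2, 3, 9}  B4 = {1, 2, 9}  B5 = {1, 2, 6}  B6 = {2, 6, 8}  B7 = {2, 5, 8}
Tree: B1–B2, B2–B3, B3–B4, B4–B5, B5–B6, B6–B7
The largest bag has 3 vertices, giving width 2; this decomposition certifies tw(G) ≤ 2. Since 2–4–7–3–9–1–6–8–5–2 is a cycle in G, G is not acyclic. Forests are exactly the graphs of treewidth ≤ 1, so tw(G) ≥ 2. Hence tw(G) = 2 exactly.

2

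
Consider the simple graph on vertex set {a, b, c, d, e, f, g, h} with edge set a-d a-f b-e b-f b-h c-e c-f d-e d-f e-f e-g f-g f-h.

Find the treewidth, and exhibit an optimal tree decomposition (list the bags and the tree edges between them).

Treewidth 2.
Bags: B1 = {d, e, f}  B2 = {a, d, f}  B3 = {e, f, g}  B4 = {b, e, f}  B5 = {b, f, h}  B6 = {c, e, f}
Tree: B1–B2, B1–B3, B1–B4, B4–B5, B3–B6

Each bag holds 3 vertices, so the decomposition has width 2, which upper-bounds the treewidth. On the other hand G contains the 3-clique {d, e, f}. A clique must lie in a single bag of any decomposition, so no decomposition can have width below 2. Hence tw(G) = 2 exactly.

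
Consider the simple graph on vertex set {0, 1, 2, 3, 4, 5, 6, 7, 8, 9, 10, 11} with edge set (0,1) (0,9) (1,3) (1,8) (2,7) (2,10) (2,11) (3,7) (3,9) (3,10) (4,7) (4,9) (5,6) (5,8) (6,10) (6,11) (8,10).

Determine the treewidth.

A width-3 tree decomposition is:
Bags: B1 = {0, 4, 7, 9}  B2 = {0, 3, 7, 9}  B3 = {0, 1, 3, 7}  B4 = {1, 2, 3, 7}  B5 = {1, 2, 3, 10}  B6 = {1, 2, 8, 10}  B7 = {2, 8, 10, 11}  B8 = {6, 8, 10, 11}  B9 = {5, 6, 8, 11}
Tree: B1–B2, B2–B3, B3–B4, B4–B5, B5–B6, B6–B7, B7–B8, B8–B9
Each bag holds 4 vertices, so the decomposition has width 3, which upper-bounds the treewidth. For the lower bound: the 4 vertex sets {0,4,9}, {7}, {3}, {1,2,8,10} are disjoint, each induces a connected subgraph, and every pair is joined by at least one edge of G. Contracting each set to a single vertex therefore yields K_{4} as a minor, and since treewidth is minor-monotone, tw(G) ≥ tw(K_{4}) = 3. Combining the bounds, tw(G) = 3.

3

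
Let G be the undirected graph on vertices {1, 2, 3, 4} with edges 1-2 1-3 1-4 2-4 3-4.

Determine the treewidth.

A width-2 tree decomposition is:
Bags: B1 = {1, 2, 4}  B2 = {1, 3, 4}
Tree: B1–B2
The largest bag has 3 vertices, giving width 2; this decomposition certifies tw(G) ≤ 2. For the lower bound, the 3 vertices {1, 2, 4} are pairwise adjacent, and any tree decomposition puts a clique entirely inside one bag — forcing width ≥ 2. The upper and lower bounds meet at 2, so that is the treewidth.

2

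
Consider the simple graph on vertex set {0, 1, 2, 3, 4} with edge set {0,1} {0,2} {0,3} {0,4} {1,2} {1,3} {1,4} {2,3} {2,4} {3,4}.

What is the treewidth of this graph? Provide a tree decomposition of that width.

With just one bag of size 5, the width is 5 − 1 = 4, so tw(G) ≤ 4. For the lower bound, the 5 vertices {0, 1, 2, 3, 4} are pairwise adjacent, and any tree decomposition puts a clique entirely inside one bag — forcing width ≥ 4. Therefore the treewidth is 4.

Treewidth 4.
One such decomposition:
Bags: B1 = {0, 1, 2, 3, 4}
Tree: (single bag)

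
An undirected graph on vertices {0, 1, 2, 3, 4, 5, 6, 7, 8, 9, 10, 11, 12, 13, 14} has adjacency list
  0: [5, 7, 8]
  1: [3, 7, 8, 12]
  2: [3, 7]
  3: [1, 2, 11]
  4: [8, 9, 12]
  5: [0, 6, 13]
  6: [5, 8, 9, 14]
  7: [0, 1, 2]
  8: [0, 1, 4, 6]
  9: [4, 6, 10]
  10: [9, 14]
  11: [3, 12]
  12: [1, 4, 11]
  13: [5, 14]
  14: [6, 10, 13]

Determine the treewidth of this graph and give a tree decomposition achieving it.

Every bag has size at most 4, so the width is 4 − 1 = 3 and tw(G) ≤ 3. For the lower bound: the 4 vertex sets {10,13,14}, {9}, {6}, {0,4,5,8} are disjoint, each induces a connected subgraph, and every pair is joined by at least one edge of G. Contracting each set to a single vertex therefore yields K_{4} as a minor, and since treewidth is minor-monotone, tw(G) ≥ tw(K_{4}) = 3. The upper and lower bounds meet at 3, so that is the treewidth.

Treewidth 3.
One optimal decomposition is:
Bags: B1 = {9, 10, 13, 14}  B2 = {6, 9, 13, 14}  B3 = {5, 6, 9, 13}  B4 = {4, 5, 6, 9}  B5 = {4, 5, 6, 8}  B6 = {0, 4, 5, 8}  B7 = {0, 4, 8, 12}  B8 = {0, 1, 8, 12}  B9 = {0, 1, 7, 12}  B10 = {1, 7, 11, 12}  B11 = {1, 3, 7, 11}  B12 = {2, 3, 7, 11}
Tree: B1–B2, B2–B3, B3–B4, B4–B5, B5–B6, B6–B7, B7–B8, B8–B9, B9–B10, B10–B11, B11–B12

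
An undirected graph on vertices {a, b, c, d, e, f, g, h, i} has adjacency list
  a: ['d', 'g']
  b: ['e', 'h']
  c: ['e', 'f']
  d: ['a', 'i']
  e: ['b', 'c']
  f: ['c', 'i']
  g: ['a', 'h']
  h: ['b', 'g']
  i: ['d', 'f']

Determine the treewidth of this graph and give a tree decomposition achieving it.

Each bag holds 3 vertices, so the decomposition has width 2, which upper-bounds the treewidth. Since f–i–d–a–g–h–b–e–c–f is a cycle in G, G is not acyclic. Forests are exactly the graphs of treewidth ≤ 1, so tw(G) ≥ 2. Hence tw(G) = 2 exactly.

Treewidth 2.
One such decomposition:
Bags: B1 = {d, f, i}  B2 = {a, d, f}  B3 = {a, f, g}  B4 = {f, g, h}  B5 = {b, f, h}  B6 = {b, e, f}  B7 = {c, e, f}
Tree: B1–B2, B2–B3, B3–B4, B4–B5, B5–B6, B6–B7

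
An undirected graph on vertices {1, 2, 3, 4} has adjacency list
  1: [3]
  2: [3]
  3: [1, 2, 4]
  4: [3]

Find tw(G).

A width-1 tree decomposition is:
Bags: B1 = {3, 4}  B2 = {1, 3}  B3 = {2, 3}
Tree: B1–B2, B2–B3
Each bag holds 2 vertices, so the decomposition has width 1, which upper-bounds the treewidth. G has an edge, so its treewidth is at least 1. The upper and lower bounds meet at 1, so that is the treewidth.

1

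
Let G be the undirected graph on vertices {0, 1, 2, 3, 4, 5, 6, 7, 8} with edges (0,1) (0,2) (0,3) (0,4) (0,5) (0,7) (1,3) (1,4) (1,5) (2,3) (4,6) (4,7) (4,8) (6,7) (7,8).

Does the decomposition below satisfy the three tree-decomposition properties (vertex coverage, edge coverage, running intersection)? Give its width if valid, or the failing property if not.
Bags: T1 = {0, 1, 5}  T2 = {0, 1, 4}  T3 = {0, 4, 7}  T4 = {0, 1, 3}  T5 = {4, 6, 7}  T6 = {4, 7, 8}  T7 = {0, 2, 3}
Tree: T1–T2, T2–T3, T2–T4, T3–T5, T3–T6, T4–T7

Every vertex of G appears in some bag (union = {0, 1, 2, 3, 4, 5, 6, 7, 8}); every edge is covered by a bag; and for each vertex v the set of bags containing v is connected in the bag tree. The decomposition is therefore valid. The largest bag has 3 vertices, so the width is 2.

Yes; width 2.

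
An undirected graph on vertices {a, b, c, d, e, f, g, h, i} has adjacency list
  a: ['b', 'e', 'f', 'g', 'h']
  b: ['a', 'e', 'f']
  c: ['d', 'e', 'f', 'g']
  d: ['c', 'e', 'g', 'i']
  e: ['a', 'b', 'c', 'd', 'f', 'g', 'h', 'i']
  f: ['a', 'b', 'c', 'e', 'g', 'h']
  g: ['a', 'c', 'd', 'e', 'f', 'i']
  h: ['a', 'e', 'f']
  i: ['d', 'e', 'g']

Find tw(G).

3

A width-3 tree decomposition is:
Bags: B1 = {c, e, f, g}  B2 = {c, d, e, g}  B3 = {d, e, g, i}  B4 = {a, e, f, g}  B5 = {a, b, e, f}  B6 = {a, e, f, h}
Tree: B1–B2, B2–B3, B1–B4, B4–B5, B5–B6
Each bag holds 4 vertices, so the decomposition has width 3, which upper-bounds the treewidth. Conversely, {c, d, e, g} is a clique of size 4, and the vertices of any clique must share a bag in every tree decomposition; so some bag has ≥ 4 vertices and tw(G) ≥ 3. The upper and lower bounds meet at 3, so that is the treewidth.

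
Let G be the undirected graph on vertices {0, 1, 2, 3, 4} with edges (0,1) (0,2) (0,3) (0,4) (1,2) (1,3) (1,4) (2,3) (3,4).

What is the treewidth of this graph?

A width-3 tree decomposition is:
Bags: B1 = {0, 1, 3, 4}  B2 = {0, 1, 2, 3}
Tree: B1–B2
The largest bag has 4 vertices, giving width 3; this decomposition certifies tw(G) ≤ 3. For the lower bound, the 4 vertices {0, 1, 2, 3} are pairwise adjacent, and any tree decomposition puts a clique entirely inside one bag — forcing width ≥ 3. Therefore the treewidth is 3.

3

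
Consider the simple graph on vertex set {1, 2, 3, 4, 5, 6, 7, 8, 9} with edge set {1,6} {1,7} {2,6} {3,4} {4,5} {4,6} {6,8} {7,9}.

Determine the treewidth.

1

A width-1 tree decomposition is:
Bags: B1 = {4, 6}  B2 = {4, 5}  B3 = {6, 8}  B4 = {1, 6}  B5 = {3, 4}  B6 = {2, 6}  B7 = {1, 7}  B8 = {7, 9}
Tree: B1–B2, B1–B3, B1–B4, B2–B5, B1–B6, B4–B7, B7–B8
The largest bag has 2 vertices, giving width 1; this decomposition certifies tw(G) ≤ 1. Any graph with an edge has treewidth ≥ 1, and G has the edge 6–4. Therefore the treewidth is 1.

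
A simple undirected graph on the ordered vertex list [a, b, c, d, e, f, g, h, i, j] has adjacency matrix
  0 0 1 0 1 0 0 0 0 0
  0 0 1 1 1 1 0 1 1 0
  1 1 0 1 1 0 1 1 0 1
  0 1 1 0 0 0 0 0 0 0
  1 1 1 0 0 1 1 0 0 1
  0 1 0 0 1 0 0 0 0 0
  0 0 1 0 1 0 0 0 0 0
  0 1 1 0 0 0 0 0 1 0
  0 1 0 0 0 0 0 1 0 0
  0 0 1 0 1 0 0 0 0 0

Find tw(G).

A width-2 tree decomposition is:
Bags: B1 = {b, c, e}  B2 = {b, c, h}  B3 = {b, c, d}  B4 = {c, e, j}  B5 = {b, e, f}  B6 = {a, c, e}  B7 = {b, h, i}  B8 = {c, e, g}
Tree: B1–B2, B1–B3, B1–B4, B1–B5, B1–B6, B2–B7, B1–B8
The largest bag has 3 vertices, giving width 2; this decomposition certifies tw(G) ≤ 2. On the other hand G contains the 3-clique {b, c, d}. A clique must lie in a single bag of any decomposition, so no decomposition can have width below 2. The upper and lower bounds meet at 2, so that is the treewidth.

2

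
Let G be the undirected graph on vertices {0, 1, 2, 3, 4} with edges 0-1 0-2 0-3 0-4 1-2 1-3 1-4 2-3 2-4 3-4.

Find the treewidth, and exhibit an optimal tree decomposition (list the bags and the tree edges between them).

A single bag containing all 5 vertices is trivially a valid decomposition of width 4. On the other hand G contains the 5-clique {0, 1, 2, 3, 4}. A clique must lie in a single bag of any decomposition, so no decomposition can have width below 4. Combining the bounds, tw(G) = 4.

Treewidth 4.
One such decomposition:
Bags: B1 = {0, 1, 2, 3, 4}
Tree: (single bag)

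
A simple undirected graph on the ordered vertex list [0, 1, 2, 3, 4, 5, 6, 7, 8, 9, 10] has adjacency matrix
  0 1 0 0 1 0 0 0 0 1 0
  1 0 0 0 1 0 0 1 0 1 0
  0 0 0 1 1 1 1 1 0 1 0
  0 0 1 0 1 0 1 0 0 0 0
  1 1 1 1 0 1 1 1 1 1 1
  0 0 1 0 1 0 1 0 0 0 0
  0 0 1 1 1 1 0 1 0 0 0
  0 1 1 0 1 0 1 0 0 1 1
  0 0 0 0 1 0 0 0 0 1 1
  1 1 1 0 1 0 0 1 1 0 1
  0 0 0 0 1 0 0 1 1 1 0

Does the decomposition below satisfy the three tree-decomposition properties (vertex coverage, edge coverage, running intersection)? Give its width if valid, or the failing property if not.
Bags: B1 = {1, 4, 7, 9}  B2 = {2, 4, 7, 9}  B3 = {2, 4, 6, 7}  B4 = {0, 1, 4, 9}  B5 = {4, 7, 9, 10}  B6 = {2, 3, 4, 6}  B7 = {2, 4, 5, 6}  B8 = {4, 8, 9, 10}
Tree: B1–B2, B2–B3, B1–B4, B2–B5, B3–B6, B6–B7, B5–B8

Yes; width 3.

Checking the three conditions: (i) the bags cover all of {0, 1, 2, 3, 4, 5, 6, 7, 8, 9, 10}; (ii) for each edge, some bag contains both endpoints; (iii) the bags containing any fixed vertex form a subtree. All hold, so the decomposition is valid with width 4 − 1 = 3.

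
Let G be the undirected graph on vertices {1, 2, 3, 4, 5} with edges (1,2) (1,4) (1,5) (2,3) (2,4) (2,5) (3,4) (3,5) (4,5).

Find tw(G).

A width-3 tree decomposition is:
Bags: B1 = {1, 2, 4, 5}  B2 = {2, 3, 4, 5}
Tree: B1–B2
The largest bag has 4 vertices, giving width 3; this decomposition certifies tw(G) ≤ 3. Conversely, {1, 2, 4, 5} is a clique of size 4, and the vertices of any clique must share a bag in every tree decomposition; so some bag has ≥ 4 vertices and tw(G) ≥ 3. Combining the bounds, tw(G) = 3.

3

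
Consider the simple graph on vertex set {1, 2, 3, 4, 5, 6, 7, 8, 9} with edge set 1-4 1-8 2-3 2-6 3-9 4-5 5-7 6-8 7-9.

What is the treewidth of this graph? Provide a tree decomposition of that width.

Treewidth 2.
One optimal decomposition is:
Bags: B1 = {2, 3, 6}  B2 = {3, 6, 8}  B3 = {1, 3, 8}  B4 = {1, 3, 4}  B5 = {3, 4, 5}  B6 = {3, 5, 7}  B7 = {3, 7, 9}
Tree: B1–B2, B2–B3, B3–B4, B4–B5, B5–B6, B6–B7

The largest bag has 3 vertices, giving width 2; this decomposition certifies tw(G) ≤ 2. For the lower bound, G contains the cycle 3–2–6–8–1–4–5–7–9–3, so G is not a forest; only forests have treewidth ≤ 1, hence tw(G) ≥ 2. Therefore the treewidth is 2.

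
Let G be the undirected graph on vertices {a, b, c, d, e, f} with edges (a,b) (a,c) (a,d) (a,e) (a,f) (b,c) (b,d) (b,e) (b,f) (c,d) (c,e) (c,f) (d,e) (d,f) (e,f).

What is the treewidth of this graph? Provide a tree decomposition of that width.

With just one bag of size 6, the width is 6 − 1 = 5, so tw(G) ≤ 5. On the other hand G contains the 6-clique {a, b, c, d, e, f}. A clique must lie in a single bag of any decomposition, so no decomposition can have width below 5. The upper and lower bounds meet at 5, so that is the treewidth.

Treewidth 5.
One such decomposition:
Bags: B1 = {a, b, c, d, e, f}
Tree: (single bag)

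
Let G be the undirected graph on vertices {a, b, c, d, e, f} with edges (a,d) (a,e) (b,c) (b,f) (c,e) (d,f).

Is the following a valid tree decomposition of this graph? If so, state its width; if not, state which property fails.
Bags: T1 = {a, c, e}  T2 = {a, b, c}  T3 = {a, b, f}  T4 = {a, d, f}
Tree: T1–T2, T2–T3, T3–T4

Vertex coverage: the bags together contain {a, b, c, d, e, f}, the full vertex set. Edge coverage: each edge of G has both endpoints in at least one bag. Running intersection: for every vertex, the bags containing it form a connected subtree. All three properties hold, so this is a valid tree decomposition of width max|bag| − 1 = 2, and hence tw(G) ≤ 2.

Yes; width 2.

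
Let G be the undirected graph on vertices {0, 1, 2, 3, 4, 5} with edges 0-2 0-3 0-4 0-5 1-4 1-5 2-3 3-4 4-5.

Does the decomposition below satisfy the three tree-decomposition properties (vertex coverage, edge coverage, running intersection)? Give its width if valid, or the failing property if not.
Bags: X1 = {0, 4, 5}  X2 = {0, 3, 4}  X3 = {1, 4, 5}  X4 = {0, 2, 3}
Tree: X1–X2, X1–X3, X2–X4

Yes; width 2.

Vertex coverage: the bags together contain {0, 1, 2, 3, 4, 5}, the full vertex set. Edge coverage: each edge of G has both endpoints in at least one bag. Running intersection: for every vertex, the bags containing it form a connected subtree. All three properties hold, so this is a valid tree decomposition of width max|bag| − 1 = 2, and hence tw(G) ≤ 2.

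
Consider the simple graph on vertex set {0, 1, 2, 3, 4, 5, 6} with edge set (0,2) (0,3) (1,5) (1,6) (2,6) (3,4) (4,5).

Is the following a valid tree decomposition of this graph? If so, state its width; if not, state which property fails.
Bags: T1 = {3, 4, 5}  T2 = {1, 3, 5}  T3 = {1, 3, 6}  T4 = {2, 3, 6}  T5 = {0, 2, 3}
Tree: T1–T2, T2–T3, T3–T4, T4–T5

Every vertex of G appears in some bag (union = {0, 1, 2, 3, 4, 5, 6}); every edge is covered by a bag; and for each vertex v the set of bags containing v is connected in the bag tree. The decomposition is therefore valid. The largest bag has 3 vertices, so the width is 2.

Yes; width 2.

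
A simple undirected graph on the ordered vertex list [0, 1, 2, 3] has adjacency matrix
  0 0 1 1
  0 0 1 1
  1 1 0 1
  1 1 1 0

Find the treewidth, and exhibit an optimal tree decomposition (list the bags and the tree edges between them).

Each bag holds 3 vertices, so the decomposition has width 2, which upper-bounds the treewidth. For the lower bound, the 3 vertices {0, 2, 3} are pairwise adjacent, and any tree decomposition puts a clique entirely inside one bag — forcing width ≥ 2. The upper and lower bounds meet at 2, so that is the treewidth.

Treewidth 2.
One optimal decomposition is:
Bags: B1 = {0, 2, 3}  B2 = {1, 2, 3}
Tree: B1–B2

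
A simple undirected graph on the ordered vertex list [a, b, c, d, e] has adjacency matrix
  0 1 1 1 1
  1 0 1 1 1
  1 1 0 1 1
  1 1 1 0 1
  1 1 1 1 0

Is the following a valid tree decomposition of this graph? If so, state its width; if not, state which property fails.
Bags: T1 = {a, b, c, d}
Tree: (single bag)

No — vertex e appears in no bag.

A tree decomposition must satisfy three properties: every vertex lies in some bag; for every edge, both endpoints lie together in some bag; and for every vertex, the bags containing it form a connected subtree. Here vertex e appears in no bag, so the decomposition is invalid.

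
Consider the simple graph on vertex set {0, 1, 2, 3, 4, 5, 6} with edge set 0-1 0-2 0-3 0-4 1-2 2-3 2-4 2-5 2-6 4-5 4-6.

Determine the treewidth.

A width-2 tree decomposition is:
Bags: B1 = {0, 2, 4}  B2 = {0, 1, 2}  B3 = {0, 2, 3}  B4 = {2, 4, 5}  B5 = {2, 4, 6}
Tree: B1–B2, B1–B3, B1–B4, B4–B5
The largest bag has 3 vertices, giving width 2; this decomposition certifies tw(G) ≤ 2. On the other hand G contains the 3-clique {0, 1, 2}. A clique must lie in a single bag of any decomposition, so no decomposition can have width below 2. The upper and lower bounds meet at 2, so that is the treewidth.

2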